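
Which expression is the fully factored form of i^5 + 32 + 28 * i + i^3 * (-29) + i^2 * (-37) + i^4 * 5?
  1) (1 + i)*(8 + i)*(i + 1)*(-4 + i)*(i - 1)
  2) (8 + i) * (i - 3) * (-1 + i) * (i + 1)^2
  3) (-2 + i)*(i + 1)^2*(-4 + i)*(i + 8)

We need to factor i^5 + 32 + 28 * i + i^3 * (-29) + i^2 * (-37) + i^4 * 5.
The factored form is (1 + i)*(8 + i)*(i + 1)*(-4 + i)*(i - 1).
1) (1 + i)*(8 + i)*(i + 1)*(-4 + i)*(i - 1)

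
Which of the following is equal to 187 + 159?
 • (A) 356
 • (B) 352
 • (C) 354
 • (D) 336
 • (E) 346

187 + 159 = 346
E) 346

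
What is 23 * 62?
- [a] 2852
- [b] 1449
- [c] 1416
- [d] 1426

23 * 62 = 1426
d) 1426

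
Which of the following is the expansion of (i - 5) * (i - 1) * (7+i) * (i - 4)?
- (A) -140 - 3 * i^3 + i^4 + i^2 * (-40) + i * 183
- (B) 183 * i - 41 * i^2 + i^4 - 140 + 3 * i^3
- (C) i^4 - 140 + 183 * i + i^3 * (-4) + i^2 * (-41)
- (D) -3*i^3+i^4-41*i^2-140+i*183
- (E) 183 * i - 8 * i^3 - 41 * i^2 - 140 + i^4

Expanding (i - 5) * (i - 1) * (7+i) * (i - 4):
= -3*i^3+i^4-41*i^2-140+i*183
D) -3*i^3+i^4-41*i^2-140+i*183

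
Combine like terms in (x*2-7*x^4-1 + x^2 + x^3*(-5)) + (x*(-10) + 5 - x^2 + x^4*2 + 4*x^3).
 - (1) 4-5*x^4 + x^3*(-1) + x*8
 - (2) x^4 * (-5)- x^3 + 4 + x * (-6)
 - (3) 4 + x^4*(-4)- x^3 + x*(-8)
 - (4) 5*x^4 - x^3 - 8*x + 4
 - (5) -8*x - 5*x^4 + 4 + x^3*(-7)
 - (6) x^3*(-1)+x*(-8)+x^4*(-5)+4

Adding the polynomials and combining like terms:
(x*2 - 7*x^4 - 1 + x^2 + x^3*(-5)) + (x*(-10) + 5 - x^2 + x^4*2 + 4*x^3)
= x^3*(-1)+x*(-8)+x^4*(-5)+4
6) x^3*(-1)+x*(-8)+x^4*(-5)+4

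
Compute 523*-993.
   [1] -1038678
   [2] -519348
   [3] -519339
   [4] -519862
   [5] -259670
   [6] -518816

523 * -993 = -519339
3) -519339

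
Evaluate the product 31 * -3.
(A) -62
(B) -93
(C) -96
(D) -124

31 * -3 = -93
B) -93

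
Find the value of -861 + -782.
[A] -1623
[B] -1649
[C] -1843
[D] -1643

-861 + -782 = -1643
D) -1643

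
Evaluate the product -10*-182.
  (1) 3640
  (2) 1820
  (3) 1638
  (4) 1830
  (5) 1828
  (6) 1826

-10 * -182 = 1820
2) 1820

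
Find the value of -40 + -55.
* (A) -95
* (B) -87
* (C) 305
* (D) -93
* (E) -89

-40 + -55 = -95
A) -95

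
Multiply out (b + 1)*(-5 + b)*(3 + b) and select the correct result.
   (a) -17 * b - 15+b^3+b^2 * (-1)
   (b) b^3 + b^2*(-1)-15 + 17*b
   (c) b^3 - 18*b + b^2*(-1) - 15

Expanding (b + 1)*(-5 + b)*(3 + b):
= -17 * b - 15+b^3+b^2 * (-1)
a) -17 * b - 15+b^3+b^2 * (-1)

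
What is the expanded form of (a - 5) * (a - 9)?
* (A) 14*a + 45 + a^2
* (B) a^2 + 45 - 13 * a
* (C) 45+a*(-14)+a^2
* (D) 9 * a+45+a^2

Expanding (a - 5) * (a - 9):
= 45+a*(-14)+a^2
C) 45+a*(-14)+a^2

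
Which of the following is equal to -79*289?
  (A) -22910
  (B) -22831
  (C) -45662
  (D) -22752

-79 * 289 = -22831
B) -22831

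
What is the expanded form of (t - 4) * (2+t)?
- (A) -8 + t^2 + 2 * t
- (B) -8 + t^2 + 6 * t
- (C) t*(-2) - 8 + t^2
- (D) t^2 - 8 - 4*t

Expanding (t - 4) * (2+t):
= t*(-2) - 8 + t^2
C) t*(-2) - 8 + t^2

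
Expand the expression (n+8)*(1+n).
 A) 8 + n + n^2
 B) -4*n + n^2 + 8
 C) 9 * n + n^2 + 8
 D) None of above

Expanding (n+8)*(1+n):
= 9 * n + n^2 + 8
C) 9 * n + n^2 + 8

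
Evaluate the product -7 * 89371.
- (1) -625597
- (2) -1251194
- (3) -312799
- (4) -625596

-7 * 89371 = -625597
1) -625597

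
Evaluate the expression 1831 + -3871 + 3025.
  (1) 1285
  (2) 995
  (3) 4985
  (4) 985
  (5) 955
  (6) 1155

First: 1831 + -3871 = -2040
Then: -2040 + 3025 = 985
4) 985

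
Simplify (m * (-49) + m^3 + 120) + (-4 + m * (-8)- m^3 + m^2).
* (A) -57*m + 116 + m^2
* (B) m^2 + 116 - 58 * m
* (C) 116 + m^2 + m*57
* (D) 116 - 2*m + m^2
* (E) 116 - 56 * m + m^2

Adding the polynomials and combining like terms:
(m*(-49) + m^3 + 120) + (-4 + m*(-8) - m^3 + m^2)
= -57*m + 116 + m^2
A) -57*m + 116 + m^2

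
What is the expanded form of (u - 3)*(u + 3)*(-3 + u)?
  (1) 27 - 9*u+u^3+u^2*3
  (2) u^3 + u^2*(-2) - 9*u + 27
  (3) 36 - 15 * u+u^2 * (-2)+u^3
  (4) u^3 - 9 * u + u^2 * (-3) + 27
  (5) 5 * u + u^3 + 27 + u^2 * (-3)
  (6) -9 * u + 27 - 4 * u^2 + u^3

Expanding (u - 3)*(u + 3)*(-3 + u):
= u^3 - 9 * u + u^2 * (-3) + 27
4) u^3 - 9 * u + u^2 * (-3) + 27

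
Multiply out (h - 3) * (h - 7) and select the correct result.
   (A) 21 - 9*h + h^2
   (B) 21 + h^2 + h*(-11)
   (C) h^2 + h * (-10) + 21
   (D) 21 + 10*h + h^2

Expanding (h - 3) * (h - 7):
= h^2 + h * (-10) + 21
C) h^2 + h * (-10) + 21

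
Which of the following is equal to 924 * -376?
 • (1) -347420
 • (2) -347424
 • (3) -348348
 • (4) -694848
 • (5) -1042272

924 * -376 = -347424
2) -347424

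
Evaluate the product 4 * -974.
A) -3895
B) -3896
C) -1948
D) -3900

4 * -974 = -3896
B) -3896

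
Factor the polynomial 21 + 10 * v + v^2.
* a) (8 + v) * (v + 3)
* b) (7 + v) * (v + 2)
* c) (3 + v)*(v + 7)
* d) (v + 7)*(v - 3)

We need to factor 21 + 10 * v + v^2.
The factored form is (3 + v)*(v + 7).
c) (3 + v)*(v + 7)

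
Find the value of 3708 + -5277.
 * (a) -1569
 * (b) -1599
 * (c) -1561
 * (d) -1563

3708 + -5277 = -1569
a) -1569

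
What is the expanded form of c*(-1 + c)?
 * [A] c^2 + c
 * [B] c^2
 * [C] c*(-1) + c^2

Expanding c*(-1 + c):
= c*(-1) + c^2
C) c*(-1) + c^2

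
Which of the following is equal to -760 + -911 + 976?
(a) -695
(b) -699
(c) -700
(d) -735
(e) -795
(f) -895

First: -760 + -911 = -1671
Then: -1671 + 976 = -695
a) -695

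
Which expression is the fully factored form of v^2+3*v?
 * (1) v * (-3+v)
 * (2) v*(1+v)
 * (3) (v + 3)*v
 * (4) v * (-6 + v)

We need to factor v^2+3*v.
The factored form is (v + 3)*v.
3) (v + 3)*v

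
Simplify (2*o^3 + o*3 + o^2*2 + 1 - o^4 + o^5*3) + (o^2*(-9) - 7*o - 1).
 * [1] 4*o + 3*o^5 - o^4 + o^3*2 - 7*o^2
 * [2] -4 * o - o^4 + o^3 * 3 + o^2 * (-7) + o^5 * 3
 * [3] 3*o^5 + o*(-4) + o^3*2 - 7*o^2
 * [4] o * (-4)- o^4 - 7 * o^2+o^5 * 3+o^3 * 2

Adding the polynomials and combining like terms:
(2*o^3 + o*3 + o^2*2 + 1 - o^4 + o^5*3) + (o^2*(-9) - 7*o - 1)
= o * (-4)- o^4 - 7 * o^2+o^5 * 3+o^3 * 2
4) o * (-4)- o^4 - 7 * o^2+o^5 * 3+o^3 * 2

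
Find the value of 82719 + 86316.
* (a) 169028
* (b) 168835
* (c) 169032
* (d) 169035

82719 + 86316 = 169035
d) 169035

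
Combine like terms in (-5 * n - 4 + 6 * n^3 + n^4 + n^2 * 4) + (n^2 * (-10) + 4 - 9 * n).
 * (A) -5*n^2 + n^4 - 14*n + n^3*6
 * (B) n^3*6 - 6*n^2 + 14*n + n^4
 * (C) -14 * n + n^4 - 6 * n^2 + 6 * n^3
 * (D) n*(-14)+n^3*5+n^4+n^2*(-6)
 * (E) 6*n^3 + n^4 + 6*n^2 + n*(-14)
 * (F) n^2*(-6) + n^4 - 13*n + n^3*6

Adding the polynomials and combining like terms:
(-5*n - 4 + 6*n^3 + n^4 + n^2*4) + (n^2*(-10) + 4 - 9*n)
= -14 * n + n^4 - 6 * n^2 + 6 * n^3
C) -14 * n + n^4 - 6 * n^2 + 6 * n^3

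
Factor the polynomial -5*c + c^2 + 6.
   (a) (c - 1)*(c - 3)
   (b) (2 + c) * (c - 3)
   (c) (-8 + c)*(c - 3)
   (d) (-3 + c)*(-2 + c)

We need to factor -5*c + c^2 + 6.
The factored form is (-3 + c)*(-2 + c).
d) (-3 + c)*(-2 + c)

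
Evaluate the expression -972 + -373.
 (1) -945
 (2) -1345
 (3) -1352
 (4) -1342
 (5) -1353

-972 + -373 = -1345
2) -1345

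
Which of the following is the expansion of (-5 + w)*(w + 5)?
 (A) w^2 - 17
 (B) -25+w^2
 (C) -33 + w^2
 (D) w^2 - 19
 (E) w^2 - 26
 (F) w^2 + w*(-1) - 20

Expanding (-5 + w)*(w + 5):
= -25+w^2
B) -25+w^2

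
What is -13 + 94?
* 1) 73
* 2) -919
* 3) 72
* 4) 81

-13 + 94 = 81
4) 81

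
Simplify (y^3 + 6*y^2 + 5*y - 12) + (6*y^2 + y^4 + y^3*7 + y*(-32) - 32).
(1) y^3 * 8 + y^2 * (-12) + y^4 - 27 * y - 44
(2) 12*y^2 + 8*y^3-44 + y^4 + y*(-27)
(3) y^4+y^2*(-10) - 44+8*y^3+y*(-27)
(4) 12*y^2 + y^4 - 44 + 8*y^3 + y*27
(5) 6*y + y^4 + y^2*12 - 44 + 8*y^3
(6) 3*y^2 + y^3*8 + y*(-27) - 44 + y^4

Adding the polynomials and combining like terms:
(y^3 + 6*y^2 + 5*y - 12) + (6*y^2 + y^4 + y^3*7 + y*(-32) - 32)
= 12*y^2 + 8*y^3-44 + y^4 + y*(-27)
2) 12*y^2 + 8*y^3-44 + y^4 + y*(-27)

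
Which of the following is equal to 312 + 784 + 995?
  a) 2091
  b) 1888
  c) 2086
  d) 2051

First: 312 + 784 = 1096
Then: 1096 + 995 = 2091
a) 2091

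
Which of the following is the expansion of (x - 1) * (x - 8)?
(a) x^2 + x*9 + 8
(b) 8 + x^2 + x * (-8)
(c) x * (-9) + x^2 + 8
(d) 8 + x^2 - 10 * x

Expanding (x - 1) * (x - 8):
= x * (-9) + x^2 + 8
c) x * (-9) + x^2 + 8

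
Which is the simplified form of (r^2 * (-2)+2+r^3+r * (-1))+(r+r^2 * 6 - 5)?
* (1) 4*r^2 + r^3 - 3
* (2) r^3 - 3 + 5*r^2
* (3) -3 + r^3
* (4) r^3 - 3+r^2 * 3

Adding the polynomials and combining like terms:
(r^2*(-2) + 2 + r^3 + r*(-1)) + (r + r^2*6 - 5)
= 4*r^2 + r^3 - 3
1) 4*r^2 + r^3 - 3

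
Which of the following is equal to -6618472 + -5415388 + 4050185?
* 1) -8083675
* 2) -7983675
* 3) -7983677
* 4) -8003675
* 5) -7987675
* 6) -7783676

First: -6618472 + -5415388 = -12033860
Then: -12033860 + 4050185 = -7983675
2) -7983675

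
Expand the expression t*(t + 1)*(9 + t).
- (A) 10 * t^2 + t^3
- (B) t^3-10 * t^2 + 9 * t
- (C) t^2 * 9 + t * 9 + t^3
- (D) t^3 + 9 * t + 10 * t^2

Expanding t*(t + 1)*(9 + t):
= t^3 + 9 * t + 10 * t^2
D) t^3 + 9 * t + 10 * t^2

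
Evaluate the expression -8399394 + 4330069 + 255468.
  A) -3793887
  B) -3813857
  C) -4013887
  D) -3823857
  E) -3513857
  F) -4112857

First: -8399394 + 4330069 = -4069325
Then: -4069325 + 255468 = -3813857
B) -3813857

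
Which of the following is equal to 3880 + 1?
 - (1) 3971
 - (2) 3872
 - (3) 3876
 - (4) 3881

3880 + 1 = 3881
4) 3881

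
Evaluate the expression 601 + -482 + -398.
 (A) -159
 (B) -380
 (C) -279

First: 601 + -482 = 119
Then: 119 + -398 = -279
C) -279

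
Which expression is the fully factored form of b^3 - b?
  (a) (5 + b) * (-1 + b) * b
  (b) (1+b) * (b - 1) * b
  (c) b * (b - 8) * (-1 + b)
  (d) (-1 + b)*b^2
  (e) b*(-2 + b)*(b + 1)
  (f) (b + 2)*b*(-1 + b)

We need to factor b^3 - b.
The factored form is (1+b) * (b - 1) * b.
b) (1+b) * (b - 1) * b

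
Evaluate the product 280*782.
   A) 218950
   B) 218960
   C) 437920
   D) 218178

280 * 782 = 218960
B) 218960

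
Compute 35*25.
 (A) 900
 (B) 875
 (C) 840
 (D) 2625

35 * 25 = 875
B) 875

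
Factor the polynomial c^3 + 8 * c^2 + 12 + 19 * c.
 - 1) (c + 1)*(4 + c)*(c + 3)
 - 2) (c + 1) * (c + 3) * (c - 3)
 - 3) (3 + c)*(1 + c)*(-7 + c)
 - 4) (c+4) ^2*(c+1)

We need to factor c^3 + 8 * c^2 + 12 + 19 * c.
The factored form is (c + 1)*(4 + c)*(c + 3).
1) (c + 1)*(4 + c)*(c + 3)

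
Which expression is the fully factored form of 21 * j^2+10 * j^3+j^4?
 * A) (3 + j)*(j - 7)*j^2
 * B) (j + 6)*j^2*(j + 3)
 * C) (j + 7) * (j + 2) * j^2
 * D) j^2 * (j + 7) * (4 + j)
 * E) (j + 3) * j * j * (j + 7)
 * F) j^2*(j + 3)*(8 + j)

We need to factor 21 * j^2+10 * j^3+j^4.
The factored form is (j + 3) * j * j * (j + 7).
E) (j + 3) * j * j * (j + 7)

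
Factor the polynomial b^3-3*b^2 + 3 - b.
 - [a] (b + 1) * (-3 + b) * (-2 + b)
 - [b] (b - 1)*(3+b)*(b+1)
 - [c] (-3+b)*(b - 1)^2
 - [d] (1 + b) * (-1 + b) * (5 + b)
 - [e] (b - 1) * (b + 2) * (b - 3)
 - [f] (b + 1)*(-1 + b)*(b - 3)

We need to factor b^3-3*b^2 + 3 - b.
The factored form is (b + 1)*(-1 + b)*(b - 3).
f) (b + 1)*(-1 + b)*(b - 3)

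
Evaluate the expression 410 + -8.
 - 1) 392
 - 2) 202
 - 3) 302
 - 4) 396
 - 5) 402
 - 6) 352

410 + -8 = 402
5) 402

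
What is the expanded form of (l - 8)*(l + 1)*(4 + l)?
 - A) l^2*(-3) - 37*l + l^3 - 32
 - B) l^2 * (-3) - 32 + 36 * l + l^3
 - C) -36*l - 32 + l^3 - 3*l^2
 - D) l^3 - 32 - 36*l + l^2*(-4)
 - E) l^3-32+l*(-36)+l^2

Expanding (l - 8)*(l + 1)*(4 + l):
= -36*l - 32 + l^3 - 3*l^2
C) -36*l - 32 + l^3 - 3*l^2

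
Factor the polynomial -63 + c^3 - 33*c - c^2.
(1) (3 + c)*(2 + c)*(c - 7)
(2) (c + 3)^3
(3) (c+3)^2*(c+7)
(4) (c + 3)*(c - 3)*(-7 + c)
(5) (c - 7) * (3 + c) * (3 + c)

We need to factor -63 + c^3 - 33*c - c^2.
The factored form is (c - 7) * (3 + c) * (3 + c).
5) (c - 7) * (3 + c) * (3 + c)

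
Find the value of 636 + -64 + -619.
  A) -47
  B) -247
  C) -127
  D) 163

First: 636 + -64 = 572
Then: 572 + -619 = -47
A) -47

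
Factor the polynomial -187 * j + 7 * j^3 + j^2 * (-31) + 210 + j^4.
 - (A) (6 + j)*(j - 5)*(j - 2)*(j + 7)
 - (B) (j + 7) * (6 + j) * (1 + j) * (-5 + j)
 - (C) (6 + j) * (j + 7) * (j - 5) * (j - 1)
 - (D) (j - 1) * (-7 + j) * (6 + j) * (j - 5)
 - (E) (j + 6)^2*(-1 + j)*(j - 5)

We need to factor -187 * j + 7 * j^3 + j^2 * (-31) + 210 + j^4.
The factored form is (6 + j) * (j + 7) * (j - 5) * (j - 1).
C) (6 + j) * (j + 7) * (j - 5) * (j - 1)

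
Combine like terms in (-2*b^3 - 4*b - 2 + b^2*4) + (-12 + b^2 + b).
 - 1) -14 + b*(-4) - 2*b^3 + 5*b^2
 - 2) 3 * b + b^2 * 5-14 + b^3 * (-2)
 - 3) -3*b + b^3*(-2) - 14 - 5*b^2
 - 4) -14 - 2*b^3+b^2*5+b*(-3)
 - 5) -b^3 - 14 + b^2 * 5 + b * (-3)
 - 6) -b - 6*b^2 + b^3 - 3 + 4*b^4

Adding the polynomials and combining like terms:
(-2*b^3 - 4*b - 2 + b^2*4) + (-12 + b^2 + b)
= -14 - 2*b^3+b^2*5+b*(-3)
4) -14 - 2*b^3+b^2*5+b*(-3)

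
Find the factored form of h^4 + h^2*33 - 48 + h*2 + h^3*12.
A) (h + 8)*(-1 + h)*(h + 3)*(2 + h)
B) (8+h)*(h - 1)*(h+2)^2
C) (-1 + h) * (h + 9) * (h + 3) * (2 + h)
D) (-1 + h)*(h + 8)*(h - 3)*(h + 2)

We need to factor h^4 + h^2*33 - 48 + h*2 + h^3*12.
The factored form is (h + 8)*(-1 + h)*(h + 3)*(2 + h).
A) (h + 8)*(-1 + h)*(h + 3)*(2 + h)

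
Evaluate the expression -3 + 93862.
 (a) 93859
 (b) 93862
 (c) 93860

-3 + 93862 = 93859
a) 93859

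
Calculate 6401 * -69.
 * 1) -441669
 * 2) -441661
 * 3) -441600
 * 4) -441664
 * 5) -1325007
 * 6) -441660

6401 * -69 = -441669
1) -441669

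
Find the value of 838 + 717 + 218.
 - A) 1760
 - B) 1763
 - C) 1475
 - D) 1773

First: 838 + 717 = 1555
Then: 1555 + 218 = 1773
D) 1773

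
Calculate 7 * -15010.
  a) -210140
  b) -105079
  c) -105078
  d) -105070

7 * -15010 = -105070
d) -105070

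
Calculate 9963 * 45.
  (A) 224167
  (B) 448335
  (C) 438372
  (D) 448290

9963 * 45 = 448335
B) 448335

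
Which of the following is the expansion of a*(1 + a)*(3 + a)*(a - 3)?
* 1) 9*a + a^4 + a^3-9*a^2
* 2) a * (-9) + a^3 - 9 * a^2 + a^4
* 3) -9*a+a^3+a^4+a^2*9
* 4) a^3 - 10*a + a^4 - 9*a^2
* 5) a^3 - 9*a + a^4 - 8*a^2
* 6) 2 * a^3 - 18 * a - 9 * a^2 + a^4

Expanding a*(1 + a)*(3 + a)*(a - 3):
= a * (-9) + a^3 - 9 * a^2 + a^4
2) a * (-9) + a^3 - 9 * a^2 + a^4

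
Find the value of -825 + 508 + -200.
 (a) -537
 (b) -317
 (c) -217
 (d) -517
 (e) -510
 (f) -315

First: -825 + 508 = -317
Then: -317 + -200 = -517
d) -517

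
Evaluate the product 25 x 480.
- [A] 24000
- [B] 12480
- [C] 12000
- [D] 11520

25 * 480 = 12000
C) 12000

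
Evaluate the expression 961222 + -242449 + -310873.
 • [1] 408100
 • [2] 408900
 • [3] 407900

First: 961222 + -242449 = 718773
Then: 718773 + -310873 = 407900
3) 407900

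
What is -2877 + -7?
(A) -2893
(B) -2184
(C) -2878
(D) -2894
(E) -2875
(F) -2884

-2877 + -7 = -2884
F) -2884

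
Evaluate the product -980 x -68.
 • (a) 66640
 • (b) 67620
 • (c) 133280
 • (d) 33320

-980 * -68 = 66640
a) 66640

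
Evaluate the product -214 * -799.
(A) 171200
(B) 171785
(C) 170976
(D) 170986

-214 * -799 = 170986
D) 170986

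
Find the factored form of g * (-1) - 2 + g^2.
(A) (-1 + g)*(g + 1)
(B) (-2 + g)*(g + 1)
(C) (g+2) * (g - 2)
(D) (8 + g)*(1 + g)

We need to factor g * (-1) - 2 + g^2.
The factored form is (-2 + g)*(g + 1).
B) (-2 + g)*(g + 1)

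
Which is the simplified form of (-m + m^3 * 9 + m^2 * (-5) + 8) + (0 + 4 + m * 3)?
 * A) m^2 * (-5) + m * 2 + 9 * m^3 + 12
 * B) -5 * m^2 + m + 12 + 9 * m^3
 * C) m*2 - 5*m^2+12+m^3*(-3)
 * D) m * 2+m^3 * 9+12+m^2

Adding the polynomials and combining like terms:
(-m + m^3*9 + m^2*(-5) + 8) + (0 + 4 + m*3)
= m^2 * (-5) + m * 2 + 9 * m^3 + 12
A) m^2 * (-5) + m * 2 + 9 * m^3 + 12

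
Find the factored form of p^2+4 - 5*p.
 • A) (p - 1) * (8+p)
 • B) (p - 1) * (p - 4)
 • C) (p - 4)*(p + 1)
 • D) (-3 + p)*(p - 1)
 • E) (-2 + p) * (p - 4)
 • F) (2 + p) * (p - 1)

We need to factor p^2+4 - 5*p.
The factored form is (p - 1) * (p - 4).
B) (p - 1) * (p - 4)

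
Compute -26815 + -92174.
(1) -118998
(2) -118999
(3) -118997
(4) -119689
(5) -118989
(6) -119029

-26815 + -92174 = -118989
5) -118989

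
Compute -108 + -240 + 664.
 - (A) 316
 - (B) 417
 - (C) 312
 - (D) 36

First: -108 + -240 = -348
Then: -348 + 664 = 316
A) 316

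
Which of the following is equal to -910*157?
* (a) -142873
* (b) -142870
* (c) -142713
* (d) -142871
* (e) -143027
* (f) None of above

-910 * 157 = -142870
b) -142870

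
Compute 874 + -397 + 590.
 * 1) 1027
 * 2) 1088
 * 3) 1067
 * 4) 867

First: 874 + -397 = 477
Then: 477 + 590 = 1067
3) 1067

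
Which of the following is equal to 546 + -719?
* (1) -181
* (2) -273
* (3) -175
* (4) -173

546 + -719 = -173
4) -173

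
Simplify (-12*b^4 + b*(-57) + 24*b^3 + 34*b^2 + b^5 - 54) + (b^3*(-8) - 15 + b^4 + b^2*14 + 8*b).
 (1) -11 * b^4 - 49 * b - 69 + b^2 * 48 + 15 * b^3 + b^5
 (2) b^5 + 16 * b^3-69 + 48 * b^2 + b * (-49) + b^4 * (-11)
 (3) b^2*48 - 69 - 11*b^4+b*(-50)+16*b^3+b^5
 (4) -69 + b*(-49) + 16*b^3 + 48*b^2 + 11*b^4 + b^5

Adding the polynomials and combining like terms:
(-12*b^4 + b*(-57) + 24*b^3 + 34*b^2 + b^5 - 54) + (b^3*(-8) - 15 + b^4 + b^2*14 + 8*b)
= b^5 + 16 * b^3-69 + 48 * b^2 + b * (-49) + b^4 * (-11)
2) b^5 + 16 * b^3-69 + 48 * b^2 + b * (-49) + b^4 * (-11)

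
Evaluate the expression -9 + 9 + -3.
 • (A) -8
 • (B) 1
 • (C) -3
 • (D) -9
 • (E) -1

First: -9 + 9 = 0
Then: 0 + -3 = -3
C) -3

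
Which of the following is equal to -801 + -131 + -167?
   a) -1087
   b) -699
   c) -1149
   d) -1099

First: -801 + -131 = -932
Then: -932 + -167 = -1099
d) -1099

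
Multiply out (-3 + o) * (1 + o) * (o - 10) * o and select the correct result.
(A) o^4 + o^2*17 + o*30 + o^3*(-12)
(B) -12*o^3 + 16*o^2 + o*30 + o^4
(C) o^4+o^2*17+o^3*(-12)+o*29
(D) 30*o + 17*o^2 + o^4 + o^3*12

Expanding (-3 + o) * (1 + o) * (o - 10) * o:
= o^4 + o^2*17 + o*30 + o^3*(-12)
A) o^4 + o^2*17 + o*30 + o^3*(-12)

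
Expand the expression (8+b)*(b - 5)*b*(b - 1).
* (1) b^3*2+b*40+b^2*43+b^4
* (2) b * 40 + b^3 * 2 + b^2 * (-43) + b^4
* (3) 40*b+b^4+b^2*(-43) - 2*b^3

Expanding (8+b)*(b - 5)*b*(b - 1):
= b * 40 + b^3 * 2 + b^2 * (-43) + b^4
2) b * 40 + b^3 * 2 + b^2 * (-43) + b^4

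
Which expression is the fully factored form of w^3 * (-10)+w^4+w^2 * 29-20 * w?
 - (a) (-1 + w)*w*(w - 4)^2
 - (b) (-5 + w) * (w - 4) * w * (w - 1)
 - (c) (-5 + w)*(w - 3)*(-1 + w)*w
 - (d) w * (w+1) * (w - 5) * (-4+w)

We need to factor w^3 * (-10)+w^4+w^2 * 29-20 * w.
The factored form is (-5 + w) * (w - 4) * w * (w - 1).
b) (-5 + w) * (w - 4) * w * (w - 1)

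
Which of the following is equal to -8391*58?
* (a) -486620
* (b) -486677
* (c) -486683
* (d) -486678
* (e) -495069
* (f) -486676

-8391 * 58 = -486678
d) -486678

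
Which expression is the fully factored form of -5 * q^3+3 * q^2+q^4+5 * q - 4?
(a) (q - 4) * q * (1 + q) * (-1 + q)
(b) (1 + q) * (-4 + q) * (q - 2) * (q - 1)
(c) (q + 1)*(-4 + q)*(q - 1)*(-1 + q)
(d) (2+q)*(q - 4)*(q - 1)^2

We need to factor -5 * q^3+3 * q^2+q^4+5 * q - 4.
The factored form is (q + 1)*(-4 + q)*(q - 1)*(-1 + q).
c) (q + 1)*(-4 + q)*(q - 1)*(-1 + q)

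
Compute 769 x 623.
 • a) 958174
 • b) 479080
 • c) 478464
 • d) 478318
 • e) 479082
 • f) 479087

769 * 623 = 479087
f) 479087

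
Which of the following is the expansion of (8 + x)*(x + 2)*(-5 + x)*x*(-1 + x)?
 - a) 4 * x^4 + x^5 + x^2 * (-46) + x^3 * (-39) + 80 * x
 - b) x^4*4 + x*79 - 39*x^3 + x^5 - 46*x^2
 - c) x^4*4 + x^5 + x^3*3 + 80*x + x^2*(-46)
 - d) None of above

Expanding (8 + x)*(x + 2)*(-5 + x)*x*(-1 + x):
= 4 * x^4 + x^5 + x^2 * (-46) + x^3 * (-39) + 80 * x
a) 4 * x^4 + x^5 + x^2 * (-46) + x^3 * (-39) + 80 * x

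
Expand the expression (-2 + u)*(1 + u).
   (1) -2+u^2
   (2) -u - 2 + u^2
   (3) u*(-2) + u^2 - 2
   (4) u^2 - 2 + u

Expanding (-2 + u)*(1 + u):
= -u - 2 + u^2
2) -u - 2 + u^2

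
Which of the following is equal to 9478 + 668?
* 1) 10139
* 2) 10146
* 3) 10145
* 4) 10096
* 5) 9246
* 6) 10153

9478 + 668 = 10146
2) 10146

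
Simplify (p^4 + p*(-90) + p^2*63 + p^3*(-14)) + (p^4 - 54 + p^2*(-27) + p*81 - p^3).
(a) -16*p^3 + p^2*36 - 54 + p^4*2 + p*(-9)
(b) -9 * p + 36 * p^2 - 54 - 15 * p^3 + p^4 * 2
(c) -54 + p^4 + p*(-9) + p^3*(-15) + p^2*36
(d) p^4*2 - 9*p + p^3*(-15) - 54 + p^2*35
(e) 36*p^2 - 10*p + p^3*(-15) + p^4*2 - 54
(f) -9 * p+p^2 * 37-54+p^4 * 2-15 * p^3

Adding the polynomials and combining like terms:
(p^4 + p*(-90) + p^2*63 + p^3*(-14)) + (p^4 - 54 + p^2*(-27) + p*81 - p^3)
= -9 * p + 36 * p^2 - 54 - 15 * p^3 + p^4 * 2
b) -9 * p + 36 * p^2 - 54 - 15 * p^3 + p^4 * 2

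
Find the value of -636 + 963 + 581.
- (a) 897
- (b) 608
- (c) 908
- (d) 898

First: -636 + 963 = 327
Then: 327 + 581 = 908
c) 908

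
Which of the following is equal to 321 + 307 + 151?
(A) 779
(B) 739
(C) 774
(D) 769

First: 321 + 307 = 628
Then: 628 + 151 = 779
A) 779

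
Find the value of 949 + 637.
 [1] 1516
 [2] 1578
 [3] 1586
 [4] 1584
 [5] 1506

949 + 637 = 1586
3) 1586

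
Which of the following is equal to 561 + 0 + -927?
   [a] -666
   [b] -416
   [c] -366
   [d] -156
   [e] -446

First: 561 + 0 = 561
Then: 561 + -927 = -366
c) -366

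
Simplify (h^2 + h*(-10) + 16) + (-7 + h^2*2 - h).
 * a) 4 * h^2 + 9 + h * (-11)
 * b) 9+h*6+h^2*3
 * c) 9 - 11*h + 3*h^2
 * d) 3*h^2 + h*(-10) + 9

Adding the polynomials and combining like terms:
(h^2 + h*(-10) + 16) + (-7 + h^2*2 - h)
= 9 - 11*h + 3*h^2
c) 9 - 11*h + 3*h^2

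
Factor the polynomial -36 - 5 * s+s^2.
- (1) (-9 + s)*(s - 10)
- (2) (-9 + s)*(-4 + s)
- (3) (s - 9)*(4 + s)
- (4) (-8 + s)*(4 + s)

We need to factor -36 - 5 * s+s^2.
The factored form is (s - 9)*(4 + s).
3) (s - 9)*(4 + s)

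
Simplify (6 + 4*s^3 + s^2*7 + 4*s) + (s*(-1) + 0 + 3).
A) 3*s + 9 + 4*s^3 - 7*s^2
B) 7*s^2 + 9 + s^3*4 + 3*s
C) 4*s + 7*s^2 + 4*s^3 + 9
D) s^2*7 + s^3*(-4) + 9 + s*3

Adding the polynomials and combining like terms:
(6 + 4*s^3 + s^2*7 + 4*s) + (s*(-1) + 0 + 3)
= 7*s^2 + 9 + s^3*4 + 3*s
B) 7*s^2 + 9 + s^3*4 + 3*s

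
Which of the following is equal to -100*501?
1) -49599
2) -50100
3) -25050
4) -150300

-100 * 501 = -50100
2) -50100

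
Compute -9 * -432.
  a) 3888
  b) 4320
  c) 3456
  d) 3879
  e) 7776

-9 * -432 = 3888
a) 3888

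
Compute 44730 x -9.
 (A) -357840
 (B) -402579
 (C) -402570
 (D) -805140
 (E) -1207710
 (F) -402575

44730 * -9 = -402570
C) -402570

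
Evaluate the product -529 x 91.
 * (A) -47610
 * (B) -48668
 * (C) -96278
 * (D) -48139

-529 * 91 = -48139
D) -48139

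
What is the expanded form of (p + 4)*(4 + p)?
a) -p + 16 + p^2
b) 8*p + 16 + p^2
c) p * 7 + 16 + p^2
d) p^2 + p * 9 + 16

Expanding (p + 4)*(4 + p):
= 8*p + 16 + p^2
b) 8*p + 16 + p^2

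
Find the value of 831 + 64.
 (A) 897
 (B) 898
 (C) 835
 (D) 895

831 + 64 = 895
D) 895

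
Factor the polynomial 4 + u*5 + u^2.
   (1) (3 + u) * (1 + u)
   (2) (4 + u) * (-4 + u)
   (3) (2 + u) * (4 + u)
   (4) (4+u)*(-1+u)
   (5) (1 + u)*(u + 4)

We need to factor 4 + u*5 + u^2.
The factored form is (1 + u)*(u + 4).
5) (1 + u)*(u + 4)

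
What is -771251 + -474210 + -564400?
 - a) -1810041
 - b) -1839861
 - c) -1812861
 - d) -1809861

First: -771251 + -474210 = -1245461
Then: -1245461 + -564400 = -1809861
d) -1809861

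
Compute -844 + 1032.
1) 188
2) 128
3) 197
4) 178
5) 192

-844 + 1032 = 188
1) 188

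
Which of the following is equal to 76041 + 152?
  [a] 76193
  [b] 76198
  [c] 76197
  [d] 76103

76041 + 152 = 76193
a) 76193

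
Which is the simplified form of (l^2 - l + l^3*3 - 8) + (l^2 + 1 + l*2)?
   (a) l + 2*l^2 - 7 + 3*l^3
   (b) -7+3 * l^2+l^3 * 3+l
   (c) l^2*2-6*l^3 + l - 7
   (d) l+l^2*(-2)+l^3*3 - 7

Adding the polynomials and combining like terms:
(l^2 - l + l^3*3 - 8) + (l^2 + 1 + l*2)
= l + 2*l^2 - 7 + 3*l^3
a) l + 2*l^2 - 7 + 3*l^3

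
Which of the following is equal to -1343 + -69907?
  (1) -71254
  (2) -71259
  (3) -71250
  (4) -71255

-1343 + -69907 = -71250
3) -71250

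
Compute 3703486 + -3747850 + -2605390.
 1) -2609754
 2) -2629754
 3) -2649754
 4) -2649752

First: 3703486 + -3747850 = -44364
Then: -44364 + -2605390 = -2649754
3) -2649754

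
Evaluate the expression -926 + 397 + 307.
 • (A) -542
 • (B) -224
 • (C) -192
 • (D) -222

First: -926 + 397 = -529
Then: -529 + 307 = -222
D) -222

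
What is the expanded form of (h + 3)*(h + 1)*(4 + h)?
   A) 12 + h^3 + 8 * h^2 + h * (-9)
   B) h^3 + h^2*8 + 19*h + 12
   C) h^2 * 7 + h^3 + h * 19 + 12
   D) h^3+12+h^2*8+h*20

Expanding (h + 3)*(h + 1)*(4 + h):
= h^3 + h^2*8 + 19*h + 12
B) h^3 + h^2*8 + 19*h + 12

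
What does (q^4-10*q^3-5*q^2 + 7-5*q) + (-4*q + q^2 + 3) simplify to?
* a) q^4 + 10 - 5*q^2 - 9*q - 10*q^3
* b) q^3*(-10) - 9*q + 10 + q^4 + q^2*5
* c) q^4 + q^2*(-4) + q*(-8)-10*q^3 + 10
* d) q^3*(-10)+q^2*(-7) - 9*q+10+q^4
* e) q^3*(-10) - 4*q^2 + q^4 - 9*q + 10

Adding the polynomials and combining like terms:
(q^4 - 10*q^3 - 5*q^2 + 7 - 5*q) + (-4*q + q^2 + 3)
= q^3*(-10) - 4*q^2 + q^4 - 9*q + 10
e) q^3*(-10) - 4*q^2 + q^4 - 9*q + 10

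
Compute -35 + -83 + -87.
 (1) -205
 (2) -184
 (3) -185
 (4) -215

First: -35 + -83 = -118
Then: -118 + -87 = -205
1) -205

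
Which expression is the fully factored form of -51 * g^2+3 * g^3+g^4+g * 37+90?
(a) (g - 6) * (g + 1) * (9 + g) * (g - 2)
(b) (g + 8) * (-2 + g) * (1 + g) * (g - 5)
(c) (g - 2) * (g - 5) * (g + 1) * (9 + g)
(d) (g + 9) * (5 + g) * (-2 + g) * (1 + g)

We need to factor -51 * g^2+3 * g^3+g^4+g * 37+90.
The factored form is (g - 2) * (g - 5) * (g + 1) * (9 + g).
c) (g - 2) * (g - 5) * (g + 1) * (9 + g)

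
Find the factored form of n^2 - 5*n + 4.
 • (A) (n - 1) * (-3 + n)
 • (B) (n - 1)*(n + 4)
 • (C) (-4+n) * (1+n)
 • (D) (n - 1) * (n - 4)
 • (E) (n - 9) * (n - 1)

We need to factor n^2 - 5*n + 4.
The factored form is (n - 1) * (n - 4).
D) (n - 1) * (n - 4)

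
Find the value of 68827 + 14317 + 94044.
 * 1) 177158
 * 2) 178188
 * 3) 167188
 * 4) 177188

First: 68827 + 14317 = 83144
Then: 83144 + 94044 = 177188
4) 177188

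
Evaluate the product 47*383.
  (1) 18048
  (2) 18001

47 * 383 = 18001
2) 18001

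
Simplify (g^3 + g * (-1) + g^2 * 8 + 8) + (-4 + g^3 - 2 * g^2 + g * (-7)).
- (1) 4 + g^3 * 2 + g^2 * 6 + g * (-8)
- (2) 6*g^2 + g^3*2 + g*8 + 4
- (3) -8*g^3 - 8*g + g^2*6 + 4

Adding the polynomials and combining like terms:
(g^3 + g*(-1) + g^2*8 + 8) + (-4 + g^3 - 2*g^2 + g*(-7))
= 4 + g^3 * 2 + g^2 * 6 + g * (-8)
1) 4 + g^3 * 2 + g^2 * 6 + g * (-8)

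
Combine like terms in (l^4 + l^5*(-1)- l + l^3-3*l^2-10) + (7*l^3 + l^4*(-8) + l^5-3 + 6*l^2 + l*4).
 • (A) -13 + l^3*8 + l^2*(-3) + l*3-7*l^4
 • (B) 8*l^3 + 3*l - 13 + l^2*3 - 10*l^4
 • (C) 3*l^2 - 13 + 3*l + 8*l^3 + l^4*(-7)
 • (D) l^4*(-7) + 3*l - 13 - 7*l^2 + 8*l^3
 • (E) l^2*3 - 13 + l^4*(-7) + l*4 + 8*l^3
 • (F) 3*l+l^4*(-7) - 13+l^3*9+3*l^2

Adding the polynomials and combining like terms:
(l^4 + l^5*(-1) - l + l^3 - 3*l^2 - 10) + (7*l^3 + l^4*(-8) + l^5 - 3 + 6*l^2 + l*4)
= 3*l^2 - 13 + 3*l + 8*l^3 + l^4*(-7)
C) 3*l^2 - 13 + 3*l + 8*l^3 + l^4*(-7)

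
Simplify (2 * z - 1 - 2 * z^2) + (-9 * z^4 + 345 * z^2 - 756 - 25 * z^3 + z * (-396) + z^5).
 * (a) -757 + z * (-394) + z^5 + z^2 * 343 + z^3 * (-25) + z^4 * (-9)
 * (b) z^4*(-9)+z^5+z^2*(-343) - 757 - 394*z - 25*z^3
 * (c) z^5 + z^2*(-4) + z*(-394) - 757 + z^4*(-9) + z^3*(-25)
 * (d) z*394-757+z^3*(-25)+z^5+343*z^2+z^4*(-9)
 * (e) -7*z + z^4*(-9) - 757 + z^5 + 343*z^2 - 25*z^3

Adding the polynomials and combining like terms:
(2*z - 1 - 2*z^2) + (-9*z^4 + 345*z^2 - 756 - 25*z^3 + z*(-396) + z^5)
= -757 + z * (-394) + z^5 + z^2 * 343 + z^3 * (-25) + z^4 * (-9)
a) -757 + z * (-394) + z^5 + z^2 * 343 + z^3 * (-25) + z^4 * (-9)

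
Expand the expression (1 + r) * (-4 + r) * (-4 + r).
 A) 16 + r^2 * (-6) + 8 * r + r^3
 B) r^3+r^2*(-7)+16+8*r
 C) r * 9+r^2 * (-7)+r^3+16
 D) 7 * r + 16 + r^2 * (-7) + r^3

Expanding (1 + r) * (-4 + r) * (-4 + r):
= r^3+r^2*(-7)+16+8*r
B) r^3+r^2*(-7)+16+8*r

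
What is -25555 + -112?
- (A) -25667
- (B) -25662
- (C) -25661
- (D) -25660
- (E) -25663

-25555 + -112 = -25667
A) -25667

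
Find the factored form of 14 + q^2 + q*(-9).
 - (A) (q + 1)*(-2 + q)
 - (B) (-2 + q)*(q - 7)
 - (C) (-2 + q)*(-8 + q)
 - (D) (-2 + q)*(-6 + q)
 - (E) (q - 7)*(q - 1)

We need to factor 14 + q^2 + q*(-9).
The factored form is (-2 + q)*(q - 7).
B) (-2 + q)*(q - 7)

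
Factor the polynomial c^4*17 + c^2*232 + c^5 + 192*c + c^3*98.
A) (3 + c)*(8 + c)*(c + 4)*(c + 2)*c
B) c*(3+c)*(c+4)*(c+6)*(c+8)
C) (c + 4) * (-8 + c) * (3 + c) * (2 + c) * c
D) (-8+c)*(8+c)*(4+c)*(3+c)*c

We need to factor c^4*17 + c^2*232 + c^5 + 192*c + c^3*98.
The factored form is (3 + c)*(8 + c)*(c + 4)*(c + 2)*c.
A) (3 + c)*(8 + c)*(c + 4)*(c + 2)*c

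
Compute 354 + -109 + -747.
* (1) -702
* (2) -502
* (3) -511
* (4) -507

First: 354 + -109 = 245
Then: 245 + -747 = -502
2) -502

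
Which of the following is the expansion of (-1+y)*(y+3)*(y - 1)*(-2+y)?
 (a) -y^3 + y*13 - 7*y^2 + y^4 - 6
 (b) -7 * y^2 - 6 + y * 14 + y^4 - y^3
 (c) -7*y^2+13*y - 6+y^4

Expanding (-1+y)*(y+3)*(y - 1)*(-2+y):
= -y^3 + y*13 - 7*y^2 + y^4 - 6
a) -y^3 + y*13 - 7*y^2 + y^4 - 6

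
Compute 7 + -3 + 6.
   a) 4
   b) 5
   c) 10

First: 7 + -3 = 4
Then: 4 + 6 = 10
c) 10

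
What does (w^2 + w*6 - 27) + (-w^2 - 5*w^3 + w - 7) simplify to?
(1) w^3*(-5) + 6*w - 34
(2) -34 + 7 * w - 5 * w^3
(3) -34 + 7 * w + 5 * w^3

Adding the polynomials and combining like terms:
(w^2 + w*6 - 27) + (-w^2 - 5*w^3 + w - 7)
= -34 + 7 * w - 5 * w^3
2) -34 + 7 * w - 5 * w^3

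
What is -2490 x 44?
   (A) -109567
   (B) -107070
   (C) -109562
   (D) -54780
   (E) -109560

-2490 * 44 = -109560
E) -109560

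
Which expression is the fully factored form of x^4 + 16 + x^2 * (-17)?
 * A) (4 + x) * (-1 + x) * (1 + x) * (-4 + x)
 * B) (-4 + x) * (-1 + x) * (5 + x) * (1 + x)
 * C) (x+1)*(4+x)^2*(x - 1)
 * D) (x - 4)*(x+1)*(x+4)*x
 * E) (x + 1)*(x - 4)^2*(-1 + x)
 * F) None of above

We need to factor x^4 + 16 + x^2 * (-17).
The factored form is (4 + x) * (-1 + x) * (1 + x) * (-4 + x).
A) (4 + x) * (-1 + x) * (1 + x) * (-4 + x)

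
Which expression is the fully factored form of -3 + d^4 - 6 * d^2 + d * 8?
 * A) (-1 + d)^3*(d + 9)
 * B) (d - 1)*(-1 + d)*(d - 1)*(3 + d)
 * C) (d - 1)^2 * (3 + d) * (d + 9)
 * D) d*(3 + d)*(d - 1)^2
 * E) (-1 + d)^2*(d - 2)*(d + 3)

We need to factor -3 + d^4 - 6 * d^2 + d * 8.
The factored form is (d - 1)*(-1 + d)*(d - 1)*(3 + d).
B) (d - 1)*(-1 + d)*(d - 1)*(3 + d)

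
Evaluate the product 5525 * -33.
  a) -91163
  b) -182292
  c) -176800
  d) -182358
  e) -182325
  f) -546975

5525 * -33 = -182325
e) -182325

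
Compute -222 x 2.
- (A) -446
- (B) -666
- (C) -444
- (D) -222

-222 * 2 = -444
C) -444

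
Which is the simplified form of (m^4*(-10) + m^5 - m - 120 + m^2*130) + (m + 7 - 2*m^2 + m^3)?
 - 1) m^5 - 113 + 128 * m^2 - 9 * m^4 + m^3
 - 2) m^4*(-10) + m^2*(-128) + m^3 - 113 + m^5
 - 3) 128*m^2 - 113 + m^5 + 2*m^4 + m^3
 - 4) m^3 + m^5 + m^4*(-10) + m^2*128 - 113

Adding the polynomials and combining like terms:
(m^4*(-10) + m^5 - m - 120 + m^2*130) + (m + 7 - 2*m^2 + m^3)
= m^3 + m^5 + m^4*(-10) + m^2*128 - 113
4) m^3 + m^5 + m^4*(-10) + m^2*128 - 113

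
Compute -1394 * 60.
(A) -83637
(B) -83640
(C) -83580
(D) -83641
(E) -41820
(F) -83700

-1394 * 60 = -83640
B) -83640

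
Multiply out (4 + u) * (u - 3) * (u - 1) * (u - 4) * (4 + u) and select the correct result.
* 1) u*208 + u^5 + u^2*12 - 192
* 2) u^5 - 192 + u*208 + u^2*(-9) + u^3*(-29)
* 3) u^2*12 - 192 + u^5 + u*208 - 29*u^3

Expanding (4 + u) * (u - 3) * (u - 1) * (u - 4) * (4 + u):
= u^2*12 - 192 + u^5 + u*208 - 29*u^3
3) u^2*12 - 192 + u^5 + u*208 - 29*u^3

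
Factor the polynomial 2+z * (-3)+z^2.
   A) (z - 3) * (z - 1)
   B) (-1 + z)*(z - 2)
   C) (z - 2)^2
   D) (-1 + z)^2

We need to factor 2+z * (-3)+z^2.
The factored form is (-1 + z)*(z - 2).
B) (-1 + z)*(z - 2)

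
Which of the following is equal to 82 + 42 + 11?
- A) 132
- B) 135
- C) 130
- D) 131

First: 82 + 42 = 124
Then: 124 + 11 = 135
B) 135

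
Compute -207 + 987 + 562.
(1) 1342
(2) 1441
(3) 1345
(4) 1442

First: -207 + 987 = 780
Then: 780 + 562 = 1342
1) 1342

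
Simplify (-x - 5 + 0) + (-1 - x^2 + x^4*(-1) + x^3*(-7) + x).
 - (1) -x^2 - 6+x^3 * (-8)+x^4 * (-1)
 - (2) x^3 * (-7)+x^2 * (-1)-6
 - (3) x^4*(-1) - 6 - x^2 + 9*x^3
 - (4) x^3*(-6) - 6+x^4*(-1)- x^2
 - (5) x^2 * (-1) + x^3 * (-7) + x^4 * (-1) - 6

Adding the polynomials and combining like terms:
(-x - 5 + 0) + (-1 - x^2 + x^4*(-1) + x^3*(-7) + x)
= x^2 * (-1) + x^3 * (-7) + x^4 * (-1) - 6
5) x^2 * (-1) + x^3 * (-7) + x^4 * (-1) - 6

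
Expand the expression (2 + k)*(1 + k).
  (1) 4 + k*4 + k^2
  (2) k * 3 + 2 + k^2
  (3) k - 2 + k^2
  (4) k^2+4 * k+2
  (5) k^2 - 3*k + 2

Expanding (2 + k)*(1 + k):
= k * 3 + 2 + k^2
2) k * 3 + 2 + k^2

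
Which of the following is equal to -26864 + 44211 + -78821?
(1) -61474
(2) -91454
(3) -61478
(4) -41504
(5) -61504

First: -26864 + 44211 = 17347
Then: 17347 + -78821 = -61474
1) -61474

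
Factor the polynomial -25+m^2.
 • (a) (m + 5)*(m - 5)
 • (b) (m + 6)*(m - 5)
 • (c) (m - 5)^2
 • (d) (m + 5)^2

We need to factor -25+m^2.
The factored form is (m + 5)*(m - 5).
a) (m + 5)*(m - 5)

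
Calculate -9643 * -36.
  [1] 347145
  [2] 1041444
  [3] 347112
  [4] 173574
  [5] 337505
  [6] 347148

-9643 * -36 = 347148
6) 347148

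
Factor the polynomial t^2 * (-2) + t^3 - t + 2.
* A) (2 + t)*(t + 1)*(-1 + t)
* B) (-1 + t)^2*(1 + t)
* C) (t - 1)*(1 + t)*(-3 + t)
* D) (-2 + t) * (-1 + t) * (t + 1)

We need to factor t^2 * (-2) + t^3 - t + 2.
The factored form is (-2 + t) * (-1 + t) * (t + 1).
D) (-2 + t) * (-1 + t) * (t + 1)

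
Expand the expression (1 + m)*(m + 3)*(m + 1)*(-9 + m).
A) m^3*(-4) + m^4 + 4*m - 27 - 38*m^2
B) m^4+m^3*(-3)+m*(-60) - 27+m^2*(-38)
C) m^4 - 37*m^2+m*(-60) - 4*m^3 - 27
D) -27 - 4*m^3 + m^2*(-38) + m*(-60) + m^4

Expanding (1 + m)*(m + 3)*(m + 1)*(-9 + m):
= -27 - 4*m^3 + m^2*(-38) + m*(-60) + m^4
D) -27 - 4*m^3 + m^2*(-38) + m*(-60) + m^4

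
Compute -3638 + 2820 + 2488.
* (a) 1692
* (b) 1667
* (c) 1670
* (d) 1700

First: -3638 + 2820 = -818
Then: -818 + 2488 = 1670
c) 1670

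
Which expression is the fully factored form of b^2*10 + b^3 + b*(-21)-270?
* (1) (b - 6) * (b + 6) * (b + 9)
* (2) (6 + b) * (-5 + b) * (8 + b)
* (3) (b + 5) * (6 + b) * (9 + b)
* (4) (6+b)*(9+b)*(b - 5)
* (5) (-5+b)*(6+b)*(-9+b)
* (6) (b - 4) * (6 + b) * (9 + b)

We need to factor b^2*10 + b^3 + b*(-21)-270.
The factored form is (6+b)*(9+b)*(b - 5).
4) (6+b)*(9+b)*(b - 5)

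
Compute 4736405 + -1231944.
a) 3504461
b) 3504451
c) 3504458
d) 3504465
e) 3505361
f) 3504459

4736405 + -1231944 = 3504461
a) 3504461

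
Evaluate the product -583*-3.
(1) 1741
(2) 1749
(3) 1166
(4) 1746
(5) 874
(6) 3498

-583 * -3 = 1749
2) 1749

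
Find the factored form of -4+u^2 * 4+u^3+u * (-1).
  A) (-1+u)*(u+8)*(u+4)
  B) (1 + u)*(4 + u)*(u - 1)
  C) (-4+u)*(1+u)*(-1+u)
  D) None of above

We need to factor -4+u^2 * 4+u^3+u * (-1).
The factored form is (1 + u)*(4 + u)*(u - 1).
B) (1 + u)*(4 + u)*(u - 1)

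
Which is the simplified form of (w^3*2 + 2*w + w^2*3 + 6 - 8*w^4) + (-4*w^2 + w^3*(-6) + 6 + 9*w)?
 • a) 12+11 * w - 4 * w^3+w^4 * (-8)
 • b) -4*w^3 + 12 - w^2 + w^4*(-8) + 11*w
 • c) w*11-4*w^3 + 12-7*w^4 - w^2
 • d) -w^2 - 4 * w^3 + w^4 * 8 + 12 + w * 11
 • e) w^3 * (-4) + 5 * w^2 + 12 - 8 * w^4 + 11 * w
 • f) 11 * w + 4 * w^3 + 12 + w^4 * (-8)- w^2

Adding the polynomials and combining like terms:
(w^3*2 + 2*w + w^2*3 + 6 - 8*w^4) + (-4*w^2 + w^3*(-6) + 6 + 9*w)
= -4*w^3 + 12 - w^2 + w^4*(-8) + 11*w
b) -4*w^3 + 12 - w^2 + w^4*(-8) + 11*w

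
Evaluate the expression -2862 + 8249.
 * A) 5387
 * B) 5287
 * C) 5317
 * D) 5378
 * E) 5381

-2862 + 8249 = 5387
A) 5387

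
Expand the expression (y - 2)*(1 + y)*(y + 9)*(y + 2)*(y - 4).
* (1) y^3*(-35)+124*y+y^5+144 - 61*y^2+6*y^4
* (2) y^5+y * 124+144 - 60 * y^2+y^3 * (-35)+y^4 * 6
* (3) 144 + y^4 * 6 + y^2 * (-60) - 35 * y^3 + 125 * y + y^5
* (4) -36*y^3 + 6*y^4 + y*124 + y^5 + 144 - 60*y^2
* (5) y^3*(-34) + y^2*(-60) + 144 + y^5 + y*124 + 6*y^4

Expanding (y - 2)*(1 + y)*(y + 9)*(y + 2)*(y - 4):
= y^5+y * 124+144 - 60 * y^2+y^3 * (-35)+y^4 * 6
2) y^5+y * 124+144 - 60 * y^2+y^3 * (-35)+y^4 * 6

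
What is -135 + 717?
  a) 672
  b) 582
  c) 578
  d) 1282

-135 + 717 = 582
b) 582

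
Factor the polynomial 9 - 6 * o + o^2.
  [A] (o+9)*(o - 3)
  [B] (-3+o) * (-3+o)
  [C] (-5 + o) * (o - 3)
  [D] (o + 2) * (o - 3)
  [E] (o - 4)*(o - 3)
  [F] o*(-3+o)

We need to factor 9 - 6 * o + o^2.
The factored form is (-3+o) * (-3+o).
B) (-3+o) * (-3+o)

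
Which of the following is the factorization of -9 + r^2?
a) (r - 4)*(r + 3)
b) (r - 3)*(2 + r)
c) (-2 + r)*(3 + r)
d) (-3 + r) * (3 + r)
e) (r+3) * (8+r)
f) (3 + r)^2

We need to factor -9 + r^2.
The factored form is (-3 + r) * (3 + r).
d) (-3 + r) * (3 + r)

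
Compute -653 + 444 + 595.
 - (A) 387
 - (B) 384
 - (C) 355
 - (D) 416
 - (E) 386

First: -653 + 444 = -209
Then: -209 + 595 = 386
E) 386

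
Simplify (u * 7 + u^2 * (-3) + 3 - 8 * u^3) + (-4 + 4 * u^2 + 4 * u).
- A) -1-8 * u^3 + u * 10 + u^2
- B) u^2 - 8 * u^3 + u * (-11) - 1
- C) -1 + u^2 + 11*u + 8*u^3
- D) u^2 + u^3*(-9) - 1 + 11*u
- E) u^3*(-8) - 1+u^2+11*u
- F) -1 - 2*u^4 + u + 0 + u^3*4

Adding the polynomials and combining like terms:
(u*7 + u^2*(-3) + 3 - 8*u^3) + (-4 + 4*u^2 + 4*u)
= u^3*(-8) - 1+u^2+11*u
E) u^3*(-8) - 1+u^2+11*u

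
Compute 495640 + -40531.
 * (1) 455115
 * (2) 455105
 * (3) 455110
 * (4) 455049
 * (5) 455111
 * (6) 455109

495640 + -40531 = 455109
6) 455109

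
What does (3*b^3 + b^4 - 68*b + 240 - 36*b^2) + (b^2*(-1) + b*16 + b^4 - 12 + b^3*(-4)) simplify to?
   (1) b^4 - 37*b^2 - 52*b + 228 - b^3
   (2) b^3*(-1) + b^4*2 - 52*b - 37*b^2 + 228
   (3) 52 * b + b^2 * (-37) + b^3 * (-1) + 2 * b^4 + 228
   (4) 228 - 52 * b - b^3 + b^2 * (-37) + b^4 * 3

Adding the polynomials and combining like terms:
(3*b^3 + b^4 - 68*b + 240 - 36*b^2) + (b^2*(-1) + b*16 + b^4 - 12 + b^3*(-4))
= b^3*(-1) + b^4*2 - 52*b - 37*b^2 + 228
2) b^3*(-1) + b^4*2 - 52*b - 37*b^2 + 228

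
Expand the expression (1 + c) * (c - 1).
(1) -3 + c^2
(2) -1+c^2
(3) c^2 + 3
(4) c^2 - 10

Expanding (1 + c) * (c - 1):
= -1+c^2
2) -1+c^2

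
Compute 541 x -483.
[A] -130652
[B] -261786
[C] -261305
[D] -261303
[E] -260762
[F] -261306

541 * -483 = -261303
D) -261303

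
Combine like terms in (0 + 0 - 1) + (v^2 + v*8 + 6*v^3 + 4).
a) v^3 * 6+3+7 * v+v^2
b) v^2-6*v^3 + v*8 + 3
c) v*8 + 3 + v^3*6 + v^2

Adding the polynomials and combining like terms:
(0 + 0 - 1) + (v^2 + v*8 + 6*v^3 + 4)
= v*8 + 3 + v^3*6 + v^2
c) v*8 + 3 + v^3*6 + v^2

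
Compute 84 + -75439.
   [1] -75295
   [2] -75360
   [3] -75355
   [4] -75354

84 + -75439 = -75355
3) -75355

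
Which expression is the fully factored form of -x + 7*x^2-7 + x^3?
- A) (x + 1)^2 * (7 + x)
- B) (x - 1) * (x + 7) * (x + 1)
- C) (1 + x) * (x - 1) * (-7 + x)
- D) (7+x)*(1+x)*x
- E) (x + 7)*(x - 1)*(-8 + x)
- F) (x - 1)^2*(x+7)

We need to factor -x + 7*x^2-7 + x^3.
The factored form is (x - 1) * (x + 7) * (x + 1).
B) (x - 1) * (x + 7) * (x + 1)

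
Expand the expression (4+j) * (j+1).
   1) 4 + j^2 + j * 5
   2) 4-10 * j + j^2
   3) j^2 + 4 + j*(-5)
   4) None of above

Expanding (4+j) * (j+1):
= 4 + j^2 + j * 5
1) 4 + j^2 + j * 5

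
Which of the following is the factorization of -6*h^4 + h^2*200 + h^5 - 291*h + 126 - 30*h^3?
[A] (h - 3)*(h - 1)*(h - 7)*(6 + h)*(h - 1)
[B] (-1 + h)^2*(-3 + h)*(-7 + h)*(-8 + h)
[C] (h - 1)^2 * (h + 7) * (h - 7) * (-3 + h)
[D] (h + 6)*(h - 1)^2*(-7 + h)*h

We need to factor -6*h^4 + h^2*200 + h^5 - 291*h + 126 - 30*h^3.
The factored form is (h - 3)*(h - 1)*(h - 7)*(6 + h)*(h - 1).
A) (h - 3)*(h - 1)*(h - 7)*(6 + h)*(h - 1)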